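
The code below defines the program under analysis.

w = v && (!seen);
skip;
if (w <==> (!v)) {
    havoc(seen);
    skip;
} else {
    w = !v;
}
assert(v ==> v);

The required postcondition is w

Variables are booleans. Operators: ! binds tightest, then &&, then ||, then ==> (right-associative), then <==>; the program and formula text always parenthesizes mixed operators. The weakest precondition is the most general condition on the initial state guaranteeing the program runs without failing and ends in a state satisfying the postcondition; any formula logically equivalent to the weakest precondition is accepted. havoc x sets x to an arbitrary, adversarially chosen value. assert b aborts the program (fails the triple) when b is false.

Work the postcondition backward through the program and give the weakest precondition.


Working backward. After the program, w must hold.
Before assert v ==> v: w
Then branch requires w; else branch requires !v.
Before the if: ((w <==> (!v)) ==> w) && ((!(w <==> (!v))) ==> (!v))
Before skip: ((w <==> (!v)) ==> w) && ((!(w <==> (!v))) ==> (!v))
Before w := v && (!seen): (((v && (!seen)) <==> (!v)) ==> (v && (!seen))) && ((!((v && (!seen)) <==> (!v))) ==> (!v))
Answer: WP = (((v && (!seen)) <==> (!v)) ==> (v && (!seen))) && ((!((v && (!seen)) <==> (!v))) ==> (!v))


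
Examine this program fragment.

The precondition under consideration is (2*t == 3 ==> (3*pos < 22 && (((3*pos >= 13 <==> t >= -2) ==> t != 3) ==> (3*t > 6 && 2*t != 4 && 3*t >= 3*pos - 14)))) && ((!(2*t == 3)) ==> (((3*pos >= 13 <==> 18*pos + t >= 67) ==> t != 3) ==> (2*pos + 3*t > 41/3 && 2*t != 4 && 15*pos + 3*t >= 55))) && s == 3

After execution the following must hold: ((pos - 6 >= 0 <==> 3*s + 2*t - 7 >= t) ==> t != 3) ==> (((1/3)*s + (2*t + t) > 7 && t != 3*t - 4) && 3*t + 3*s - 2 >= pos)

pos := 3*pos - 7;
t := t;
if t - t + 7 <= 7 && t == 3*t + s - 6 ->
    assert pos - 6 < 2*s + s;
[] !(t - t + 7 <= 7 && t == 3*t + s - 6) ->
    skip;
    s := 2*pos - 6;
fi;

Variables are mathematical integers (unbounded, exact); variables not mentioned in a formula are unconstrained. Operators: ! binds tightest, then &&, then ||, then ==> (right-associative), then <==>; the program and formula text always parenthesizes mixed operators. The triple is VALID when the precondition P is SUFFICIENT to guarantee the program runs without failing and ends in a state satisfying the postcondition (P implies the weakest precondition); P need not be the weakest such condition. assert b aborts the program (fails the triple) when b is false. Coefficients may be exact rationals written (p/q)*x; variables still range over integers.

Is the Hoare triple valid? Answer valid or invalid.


Working backward. After the program, the postcondition ((pos - 6 >= 0 <==> 3*s + 2*t - 7 >= t) ==> t != 3) ==> (((1/3)*s + (2*t + t) > 7 && t != 3*t - 4) && 3*t + 3*s - 2 >= pos) must hold; in canonical form it is ((pos >= 6 <==> 3*s + t >= 7) ==> t != 3) ==> ((1/3)*s + 3*t > 7 && 2*t != 4 && 3*s + 3*t >= pos + 2).
Then branch requires pos < 3*s + 6 && (((pos >= 6 <==> 3*s + t >= 7) ==> t != 3) ==> ((1/3)*s + 3*t > 7 && 2*t != 4 && 3*s + 3*t >= pos + 2)); else branch requires ((pos >= 6 <==> 6*pos + t >= 25) ==> t != 3) ==> ((2/3)*pos + 3*t > 9 && 2*t != 4 && 5*pos + 3*t >= 20).
Before the if: (s + 2*t == 6 ==> (pos < 3*s + 6 && (((pos >= 6 <==> 3*s + t >= 7) ==> t != 3) ==> ((1/3)*s + 3*t > 7 && 2*t != 4 && 3*s + 3*t >= pos + 2)))) && ((!(s + 2*t == 6)) ==> (((pos >= 6 <==> 6*pos + t >= 25) ==> t != 3) ==> ((2/3)*pos + 3*t > 9 && 2*t != 4 && 5*pos + 3*t >= 20)))
Before t := t: (s + 2*t == 6 ==> (pos < 3*s + 6 && (((pos >= 6 <==> 3*s + t >= 7) ==> t != 3) ==> ((1/3)*s + 3*t > 7 && 2*t != 4 && 3*s + 3*t >= pos + 2)))) && ((!(s + 2*t == 6)) ==> (((pos >= 6 <==> 6*pos + t >= 25) ==> t != 3) ==> ((2/3)*pos + 3*t > 9 && 2*t != 4 && 5*pos + 3*t >= 20)))
Before pos := 3*pos - 7: (s + 2*t == 6 ==> (3*pos < 3*s + 13 && (((3*pos >= 13 <==> 3*s + t >= 7) ==> t != 3) ==> ((1/3)*s + 3*t > 7 && 2*t != 4 && 3*s + 3*t >= 3*pos - 5)))) && ((!(s + 2*t == 6)) ==> (((3*pos >= 13 <==> 18*pos + t >= 67) ==> t != 3) ==> (2*pos + 3*t > 41/3 && 2*t != 4 && 15*pos + 3*t >= 55)))
The weakest precondition is (s + 2*t == 6 ==> (3*pos < 3*s + 13 && (((3*pos >= 13 <==> 3*s + t >= 7) ==> t != 3) ==> ((1/3)*s + 3*t > 7 && 2*t != 4 && 3*s + 3*t >= 3*pos - 5)))) && ((!(s + 2*t == 6)) ==> (((3*pos >= 13 <==> 18*pos + t >= 67) ==> t != 3) ==> (2*pos + 3*t > 41/3 && 2*t != 4 && 15*pos + 3*t >= 55))).
Check whether (2*t == 3 ==> (3*pos < 22 && (((3*pos >= 13 <==> t >= -2) ==> t != 3) ==> (3*t > 6 && 2*t != 4 && 3*t >= 3*pos - 14)))) && ((!(2*t == 3)) ==> (((3*pos >= 13 <==> 18*pos + t >= 67) ==> t != 3) ==> (2*pos + 3*t > 41/3 && 2*t != 4 && 15*pos + 3*t >= 55))) && s == 3 implies it.
Every state satisfying the precondition satisfies the weakest precondition: the implication holds.
Answer: valid


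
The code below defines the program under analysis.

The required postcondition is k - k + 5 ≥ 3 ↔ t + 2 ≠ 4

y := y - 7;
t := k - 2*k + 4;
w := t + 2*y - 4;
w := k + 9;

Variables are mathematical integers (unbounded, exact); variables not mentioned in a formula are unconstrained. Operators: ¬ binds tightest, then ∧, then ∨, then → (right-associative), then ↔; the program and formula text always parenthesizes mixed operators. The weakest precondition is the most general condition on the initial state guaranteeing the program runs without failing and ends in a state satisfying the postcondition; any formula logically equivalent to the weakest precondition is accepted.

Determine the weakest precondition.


Working backward. After the program, the postcondition k - k + 5 ≥ 3 ↔ t + 2 ≠ 4 must hold; in canonical form it is t ≠ 2.
Before w := k + 9: t ≠ 2
Before w := t + 2*y - 4: t ≠ 2
Before t := k - 2*k + 4: k ≠ 2
Before y := y - 7: k ≠ 2
Answer: WP = k ≠ 2


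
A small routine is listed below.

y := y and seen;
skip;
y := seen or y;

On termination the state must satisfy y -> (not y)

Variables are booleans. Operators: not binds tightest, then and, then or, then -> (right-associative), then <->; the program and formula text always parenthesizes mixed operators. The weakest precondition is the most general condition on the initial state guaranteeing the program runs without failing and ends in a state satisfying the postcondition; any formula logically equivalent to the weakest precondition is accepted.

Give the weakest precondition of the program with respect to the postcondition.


Working backward. After the program, y -> (not y) must hold.
Before y := seen or y: (seen or y) -> (not (seen or y))
Before skip: (seen or y) -> (not (seen or y))
Before y := y and seen: (seen or (y and seen)) -> (not (seen or (y and seen)))
Answer: WP = (seen or (y and seen)) -> (not (seen or (y and seen)))


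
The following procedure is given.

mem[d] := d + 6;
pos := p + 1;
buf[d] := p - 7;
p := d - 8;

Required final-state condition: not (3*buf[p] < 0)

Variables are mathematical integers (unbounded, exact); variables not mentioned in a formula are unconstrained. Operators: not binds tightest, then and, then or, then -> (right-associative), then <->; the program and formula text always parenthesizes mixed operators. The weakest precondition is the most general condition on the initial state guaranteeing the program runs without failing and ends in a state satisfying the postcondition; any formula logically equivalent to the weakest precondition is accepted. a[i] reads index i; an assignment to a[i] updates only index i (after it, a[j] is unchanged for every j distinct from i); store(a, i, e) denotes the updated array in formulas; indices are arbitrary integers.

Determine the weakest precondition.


Working backward. After the program, not (3*buf[p] < 0) must hold.
Before p := d - 8: not (3*buf[d - 8] < 0)
Before buf[d] := p - 7: not (3*store(buf, d, p - 7)[d - 8] < 0)
Before pos := p + 1: not (3*store(buf, d, p - 7)[d - 8] < 0)
Before mem[d] := d + 6: not (3*store(buf, d, p - 7)[d - 8] < 0)
Answer: WP = not (3*store(buf, d, p - 7)[d - 8] < 0)


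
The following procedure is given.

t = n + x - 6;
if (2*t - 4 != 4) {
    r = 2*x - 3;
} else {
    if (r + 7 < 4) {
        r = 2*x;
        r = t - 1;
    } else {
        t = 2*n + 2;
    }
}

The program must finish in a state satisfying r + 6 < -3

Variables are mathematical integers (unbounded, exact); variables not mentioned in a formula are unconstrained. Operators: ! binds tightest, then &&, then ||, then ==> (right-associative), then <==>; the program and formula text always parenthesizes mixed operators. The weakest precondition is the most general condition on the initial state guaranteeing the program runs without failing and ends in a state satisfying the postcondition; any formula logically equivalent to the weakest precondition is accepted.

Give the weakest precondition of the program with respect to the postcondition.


Working backward. After the program, the postcondition r + 6 < -3 must hold; in canonical form it is r < -9.
Then branch requires 2*x < -6; else branch requires (r < -3 ==> t < -8) && ((!(r < -3)) ==> r < -9).
Before the if: (2*t != 8 ==> 2*x < -6) && ((!(2*t != 8)) ==> ((r < -3 ==> t < -8) && ((!(r < -3)) ==> r < -9)))
Before t := n + x - 6: (2*n + 2*x != 20 ==> 2*x < -6) && ((!(2*n + 2*x != 20)) ==> ((r < -3 ==> n + x < -2) && ((!(r < -3)) ==> r < -9)))
Answer: WP = (2*n + 2*x != 20 ==> 2*x < -6) && ((!(2*n + 2*x != 20)) ==> ((r < -3 ==> n + x < -2) && ((!(r < -3)) ==> r < -9)))


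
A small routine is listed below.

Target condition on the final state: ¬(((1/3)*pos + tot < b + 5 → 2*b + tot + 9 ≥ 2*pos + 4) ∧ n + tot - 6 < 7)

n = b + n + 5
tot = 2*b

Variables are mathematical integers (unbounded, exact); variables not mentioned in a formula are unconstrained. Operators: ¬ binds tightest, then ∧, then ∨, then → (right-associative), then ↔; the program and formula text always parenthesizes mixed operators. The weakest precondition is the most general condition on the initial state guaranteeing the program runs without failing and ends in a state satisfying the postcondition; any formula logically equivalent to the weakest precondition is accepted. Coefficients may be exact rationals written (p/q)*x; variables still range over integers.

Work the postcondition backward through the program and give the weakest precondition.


Working backward. After the program, the postcondition ¬(((1/3)*pos + tot < b + 5 → 2*b + tot + 9 ≥ 2*pos + 4) ∧ n + tot - 6 < 7) must hold; in canonical form it is ¬(((1/3)*pos + tot < b + 5 → 2*b + tot ≥ 2*pos - 5) ∧ n + tot < 13).
Before tot := 2*b: ¬((b + (1/3)*pos < 5 → 4*b ≥ 2*pos - 5) ∧ 2*b + n < 13)
Before n := b + n + 5: ¬((b + (1/3)*pos < 5 → 4*b ≥ 2*pos - 5) ∧ 3*b + n < 8)
Answer: WP = ¬((b + (1/3)*pos < 5 → 4*b ≥ 2*pos - 5) ∧ 3*b + n < 8)


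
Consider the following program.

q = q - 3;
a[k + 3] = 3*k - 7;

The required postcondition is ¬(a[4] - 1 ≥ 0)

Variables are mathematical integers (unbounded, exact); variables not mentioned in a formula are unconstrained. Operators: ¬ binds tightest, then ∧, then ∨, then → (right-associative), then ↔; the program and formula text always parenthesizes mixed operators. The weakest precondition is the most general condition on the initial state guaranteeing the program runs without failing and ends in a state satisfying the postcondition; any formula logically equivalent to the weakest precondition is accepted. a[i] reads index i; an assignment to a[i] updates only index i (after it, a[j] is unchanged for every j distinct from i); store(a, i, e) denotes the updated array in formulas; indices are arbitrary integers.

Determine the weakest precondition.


Working backward. After the program, the postcondition ¬(a[4] - 1 ≥ 0) must hold; in canonical form it is ¬(a[4] ≥ 1).
Before a[k + 3] := 3*k - 7: ¬(store(a, k + 3, 3*k - 7)[4] ≥ 1)
Before q := q - 3: ¬(store(a, k + 3, 3*k - 7)[4] ≥ 1)
Answer: WP = ¬(store(a, k + 3, 3*k - 7)[4] ≥ 1)


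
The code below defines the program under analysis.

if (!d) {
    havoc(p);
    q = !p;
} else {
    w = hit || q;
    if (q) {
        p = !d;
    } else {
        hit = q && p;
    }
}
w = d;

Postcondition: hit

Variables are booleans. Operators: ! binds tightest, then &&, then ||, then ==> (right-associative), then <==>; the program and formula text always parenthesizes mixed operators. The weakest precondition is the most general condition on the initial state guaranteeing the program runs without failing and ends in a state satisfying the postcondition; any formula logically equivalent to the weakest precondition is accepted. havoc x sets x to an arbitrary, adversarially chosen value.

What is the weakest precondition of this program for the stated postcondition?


Working backward. After the program, hit must hold.
Before w := d: hit
Then branch requires hit; else branch requires (q ==> hit) && ((!q) ==> (q && p)).
Before the if: ((!d) ==> hit) && (d ==> ((q ==> hit) && ((!q) ==> (q && p))))
Answer: WP = ((!d) ==> hit) && (d ==> ((q ==> hit) && ((!q) ==> (q && p))))


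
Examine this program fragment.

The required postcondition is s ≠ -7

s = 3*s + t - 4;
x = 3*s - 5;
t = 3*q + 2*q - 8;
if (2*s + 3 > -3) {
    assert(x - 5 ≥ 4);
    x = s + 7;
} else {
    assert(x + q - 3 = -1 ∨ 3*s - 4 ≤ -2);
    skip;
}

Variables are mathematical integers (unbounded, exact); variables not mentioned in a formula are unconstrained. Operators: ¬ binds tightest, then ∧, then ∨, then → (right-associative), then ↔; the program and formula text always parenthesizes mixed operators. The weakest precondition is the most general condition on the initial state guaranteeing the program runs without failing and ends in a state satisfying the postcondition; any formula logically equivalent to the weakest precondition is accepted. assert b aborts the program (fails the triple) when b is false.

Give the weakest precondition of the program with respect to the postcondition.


Working backward. After the program, s ≠ -7 must hold.
Then branch requires x ≥ 9 ∧ s ≠ -7; else branch requires (q + x = 2 ∨ 3*s ≤ 2) ∧ s ≠ -7.
Before the if: (2*s > -6 → (x ≥ 9 ∧ s ≠ -7)) ∧ ((¬(2*s > -6)) → ((q + x = 2 ∨ 3*s ≤ 2) ∧ s ≠ -7))
Before t := 3*q + 2*q - 8: (2*s > -6 → (x ≥ 9 ∧ s ≠ -7)) ∧ ((¬(2*s > -6)) → ((q + x = 2 ∨ 3*s ≤ 2) ∧ s ≠ -7))
Before x := 3*s - 5: (2*s > -6 → (3*s ≥ 14 ∧ s ≠ -7)) ∧ ((¬(2*s > -6)) → ((q + 3*s = 7 ∨ 3*s ≤ 2) ∧ s ≠ -7))
Before s := 3*s + t - 4: (6*s + 2*t > 2 → (9*s + 3*t ≥ 26 ∧ 3*s + t ≠ -3)) ∧ ((¬(6*s + 2*t > 2)) → ((q + 9*s + 3*t = 19 ∨ 9*s + 3*t ≤ 14) ∧ 3*s + t ≠ -3))
Answer: WP = (6*s + 2*t > 2 → (9*s + 3*t ≥ 26 ∧ 3*s + t ≠ -3)) ∧ ((¬(6*s + 2*t > 2)) → ((q + 9*s + 3*t = 19 ∨ 9*s + 3*t ≤ 14) ∧ 3*s + t ≠ -3))


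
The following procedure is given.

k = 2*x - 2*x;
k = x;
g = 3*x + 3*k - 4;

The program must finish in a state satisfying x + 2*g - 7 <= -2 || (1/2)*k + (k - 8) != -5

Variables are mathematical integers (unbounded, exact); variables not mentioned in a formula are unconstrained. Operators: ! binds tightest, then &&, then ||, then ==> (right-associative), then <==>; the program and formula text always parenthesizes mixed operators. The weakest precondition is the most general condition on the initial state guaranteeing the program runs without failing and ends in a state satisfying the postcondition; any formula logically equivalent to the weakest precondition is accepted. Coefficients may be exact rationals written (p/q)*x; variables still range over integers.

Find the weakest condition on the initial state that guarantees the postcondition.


Working backward. After the program, the postcondition x + 2*g - 7 <= -2 || (1/2)*k + (k - 8) != -5 must hold; in canonical form it is 2*g + x <= 5 || (3/2)*k != 3.
Before g := 3*x + 3*k - 4: 6*k + 7*x <= 13 || (3/2)*k != 3
Before k := x: 13*x <= 13 || (3/2)*x != 3
Before k := 2*x - 2*x: 13*x <= 13 || (3/2)*x != 3
Answer: WP = 13*x <= 13 || (3/2)*x != 3


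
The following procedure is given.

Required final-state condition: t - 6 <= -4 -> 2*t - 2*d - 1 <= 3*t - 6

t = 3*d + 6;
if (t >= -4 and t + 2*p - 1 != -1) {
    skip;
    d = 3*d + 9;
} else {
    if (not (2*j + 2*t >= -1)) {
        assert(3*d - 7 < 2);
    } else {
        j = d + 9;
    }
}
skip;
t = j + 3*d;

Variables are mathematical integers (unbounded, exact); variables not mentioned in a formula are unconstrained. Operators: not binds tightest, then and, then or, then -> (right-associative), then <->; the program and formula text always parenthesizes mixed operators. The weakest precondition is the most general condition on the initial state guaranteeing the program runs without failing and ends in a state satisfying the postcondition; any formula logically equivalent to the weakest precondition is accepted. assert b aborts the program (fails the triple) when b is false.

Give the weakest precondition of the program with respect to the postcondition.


Working backward. After the program, the postcondition t - 6 <= -4 -> 2*t - 2*d - 1 <= 3*t - 6 must hold; in canonical form it is t <= 2 -> 2*d + t >= 5.
Before t := j + 3*d: 3*d + j <= 2 -> 5*d + j >= 5
Before skip: 3*d + j <= 2 -> 5*d + j >= 5
Then branch requires 9*d + j <= -25 -> 15*d + j >= -40; else branch requires ((not (2*j + 2*t >= -1)) -> (3*d < 9 and (3*d + j <= 2 -> 5*d + j >= 5))) and (2*j + 2*t >= -1 -> (4*d <= -7 -> 6*d >= -4)).
Before the if: ((t >= -4 and 2*p + t != 0) -> (9*d + j <= -25 -> 15*d + j >= -40)) and ((not (t >= -4 and 2*p + t != 0)) -> (((not (2*j + 2*t >= -1)) -> (3*d < 9 and (3*d + j <= 2 -> 5*d + j >= 5))) and (2*j + 2*t >= -1 -> (4*d <= -7 -> 6*d >= -4))))
Before t := 3*d + 6: ((3*d >= -10 and 3*d + 2*p != -6) -> (9*d + j <= -25 -> 15*d + j >= -40)) and ((not (3*d >= -10 and 3*d + 2*p != -6)) -> (((not (6*d + 2*j >= -13)) -> (3*d < 9 and (3*d + j <= 2 -> 5*d + j >= 5))) and (6*d + 2*j >= -13 -> (4*d <= -7 -> 6*d >= -4))))
Answer: WP = ((3*d >= -10 and 3*d + 2*p != -6) -> (9*d + j <= -25 -> 15*d + j >= -40)) and ((not (3*d >= -10 and 3*d + 2*p != -6)) -> (((not (6*d + 2*j >= -13)) -> (3*d < 9 and (3*d + j <= 2 -> 5*d + j >= 5))) and (6*d + 2*j >= -13 -> (4*d <= -7 -> 6*d >= -4))))


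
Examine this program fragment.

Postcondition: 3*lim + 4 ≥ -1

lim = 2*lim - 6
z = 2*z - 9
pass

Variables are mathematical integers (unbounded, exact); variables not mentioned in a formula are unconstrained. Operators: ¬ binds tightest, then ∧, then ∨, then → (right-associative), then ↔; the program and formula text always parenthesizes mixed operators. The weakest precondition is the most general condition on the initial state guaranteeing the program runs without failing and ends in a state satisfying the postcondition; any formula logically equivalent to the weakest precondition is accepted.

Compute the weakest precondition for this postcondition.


Working backward. After the program, the postcondition 3*lim + 4 ≥ -1 must hold; in canonical form it is 3*lim ≥ -5.
Before skip: 3*lim ≥ -5
Before z := 2*z - 9: 3*lim ≥ -5
Before lim := 2*lim - 6: 6*lim ≥ 13
Answer: WP = 6*lim ≥ 13


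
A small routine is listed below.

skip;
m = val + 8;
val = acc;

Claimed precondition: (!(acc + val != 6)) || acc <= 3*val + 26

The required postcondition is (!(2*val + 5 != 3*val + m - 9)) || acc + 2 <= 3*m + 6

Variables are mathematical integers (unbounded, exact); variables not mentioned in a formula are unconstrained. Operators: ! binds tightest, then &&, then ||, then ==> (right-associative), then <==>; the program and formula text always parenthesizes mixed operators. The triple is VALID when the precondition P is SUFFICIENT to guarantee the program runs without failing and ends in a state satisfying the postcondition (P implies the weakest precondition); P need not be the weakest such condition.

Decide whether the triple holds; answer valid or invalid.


Working backward. After the program, the postcondition (!(2*val + 5 != 3*val + m - 9)) || acc + 2 <= 3*m + 6 must hold; in canonical form it is (!(m + val != 14)) || acc <= 3*m + 4.
Before val := acc: (!(acc + m != 14)) || acc <= 3*m + 4
Before m := val + 8: (!(acc + val != 6)) || acc <= 3*val + 28
Before skip: (!(acc + val != 6)) || acc <= 3*val + 28
The weakest precondition is (!(acc + val != 6)) || acc <= 3*val + 28.
Check whether (!(acc + val != 6)) || acc <= 3*val + 26 implies it.
Every state satisfying the precondition satisfies the weakest precondition: the implication holds.
Answer: valid


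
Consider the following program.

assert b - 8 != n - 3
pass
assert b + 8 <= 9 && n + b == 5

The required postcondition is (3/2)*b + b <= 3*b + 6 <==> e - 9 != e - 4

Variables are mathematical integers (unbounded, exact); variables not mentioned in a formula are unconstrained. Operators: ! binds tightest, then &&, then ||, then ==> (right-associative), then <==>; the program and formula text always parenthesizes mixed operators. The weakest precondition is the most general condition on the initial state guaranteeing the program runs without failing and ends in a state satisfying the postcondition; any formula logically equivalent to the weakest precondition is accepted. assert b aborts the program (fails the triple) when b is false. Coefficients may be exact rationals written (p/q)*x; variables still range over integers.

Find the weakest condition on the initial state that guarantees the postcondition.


Working backward. After the program, the postcondition (3/2)*b + b <= 3*b + 6 <==> e - 9 != e - 4 must hold; in canonical form it is (1/2)*b >= -6.
Before assert b + 8 <= 9 && n + b == 5: b <= 1 && b + n == 5 && (1/2)*b >= -6
Before skip: b <= 1 && b + n == 5 && (1/2)*b >= -6
Before assert b - 8 != n - 3: b != n + 5 && b <= 1 && b + n == 5 && (1/2)*b >= -6
Answer: WP = b != n + 5 && b <= 1 && b + n == 5 && (1/2)*b >= -6


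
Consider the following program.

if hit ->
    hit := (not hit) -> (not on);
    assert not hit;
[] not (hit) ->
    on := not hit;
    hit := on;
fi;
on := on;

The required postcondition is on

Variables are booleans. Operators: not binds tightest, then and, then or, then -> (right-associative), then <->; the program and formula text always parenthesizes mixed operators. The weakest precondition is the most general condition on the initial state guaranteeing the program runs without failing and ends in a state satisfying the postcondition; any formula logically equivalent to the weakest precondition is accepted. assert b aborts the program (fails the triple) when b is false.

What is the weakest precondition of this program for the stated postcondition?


Working backward. After the program, on must hold.
Before on := on: on
Then branch requires (not ((not hit) -> (not on))) and on; else branch requires not hit.
Before the if: hit -> ((not ((not hit) -> (not on))) and on)
Answer: WP = hit -> ((not ((not hit) -> (not on))) and on)


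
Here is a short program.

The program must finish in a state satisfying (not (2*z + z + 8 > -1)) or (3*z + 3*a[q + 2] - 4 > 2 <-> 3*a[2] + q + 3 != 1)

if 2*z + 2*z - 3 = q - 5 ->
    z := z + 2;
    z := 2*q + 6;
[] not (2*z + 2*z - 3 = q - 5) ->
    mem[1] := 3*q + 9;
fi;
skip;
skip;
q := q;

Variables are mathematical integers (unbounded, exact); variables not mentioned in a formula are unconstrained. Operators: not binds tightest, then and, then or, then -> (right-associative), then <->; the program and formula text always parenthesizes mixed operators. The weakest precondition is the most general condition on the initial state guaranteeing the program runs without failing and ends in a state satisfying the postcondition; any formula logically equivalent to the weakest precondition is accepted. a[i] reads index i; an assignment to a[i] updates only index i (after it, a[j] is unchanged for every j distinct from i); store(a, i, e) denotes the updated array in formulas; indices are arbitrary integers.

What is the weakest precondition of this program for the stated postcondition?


Working backward. After the program, the postcondition (not (2*z + z + 8 > -1)) or (3*z + 3*a[q + 2] - 4 > 2 <-> 3*a[2] + q + 3 != 1) must hold; in canonical form it is (not (3*z > -9)) or (3*a[q + 2] + 3*z > 6 <-> 3*a[2] + q != -2).
Before q := q: (not (3*z > -9)) or (3*a[q + 2] + 3*z > 6 <-> 3*a[2] + q != -2)
Before skip: (not (3*z > -9)) or (3*a[q + 2] + 3*z > 6 <-> 3*a[2] + q != -2)
Before skip: (not (3*z > -9)) or (3*a[q + 2] + 3*z > 6 <-> 3*a[2] + q != -2)
Then branch requires (not (6*q > -27)) or (3*a[q + 2] + 6*q > -12 <-> 3*a[2] + q != -2); else branch requires (not (3*z > -9)) or (3*a[q + 2] + 3*z > 6 <-> 3*a[2] + q != -2).
Before the if: (4*z = q - 2 -> ((not (6*q > -27)) or (3*a[q + 2] + 6*q > -12 <-> 3*a[2] + q != -2))) and ((not (4*z = q - 2)) -> ((not (3*z > -9)) or (3*a[q + 2] + 3*z > 6 <-> 3*a[2] + q != -2)))
Answer: WP = (4*z = q - 2 -> ((not (6*q > -27)) or (3*a[q + 2] + 6*q > -12 <-> 3*a[2] + q != -2))) and ((not (4*z = q - 2)) -> ((not (3*z > -9)) or (3*a[q + 2] + 3*z > 6 <-> 3*a[2] + q != -2)))


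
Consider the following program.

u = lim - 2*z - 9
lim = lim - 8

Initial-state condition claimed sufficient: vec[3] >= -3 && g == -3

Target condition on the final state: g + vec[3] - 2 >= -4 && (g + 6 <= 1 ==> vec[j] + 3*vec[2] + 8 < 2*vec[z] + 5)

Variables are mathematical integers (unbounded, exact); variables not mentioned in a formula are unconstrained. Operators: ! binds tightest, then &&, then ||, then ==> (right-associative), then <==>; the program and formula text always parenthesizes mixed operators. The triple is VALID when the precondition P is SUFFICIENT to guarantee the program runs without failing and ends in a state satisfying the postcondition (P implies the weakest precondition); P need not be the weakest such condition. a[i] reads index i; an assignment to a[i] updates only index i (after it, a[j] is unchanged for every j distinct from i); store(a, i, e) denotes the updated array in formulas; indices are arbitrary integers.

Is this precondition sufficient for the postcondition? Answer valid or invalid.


Working backward. After the program, the postcondition g + vec[3] - 2 >= -4 && (g + 6 <= 1 ==> vec[j] + 3*vec[2] + 8 < 2*vec[z] + 5) must hold; in canonical form it is vec[3] + g >= -2 && (g <= -5 ==> 3*vec[2] + vec[j] < 2*vec[z] - 3).
Before lim := lim - 8: vec[3] + g >= -2 && (g <= -5 ==> 3*vec[2] + vec[j] < 2*vec[z] - 3)
Before u := lim - 2*z - 9: vec[3] + g >= -2 && (g <= -5 ==> 3*vec[2] + vec[j] < 2*vec[z] - 3)
The weakest precondition is vec[3] + g >= -2 && (g <= -5 ==> 3*vec[2] + vec[j] < 2*vec[z] - 3).
Check whether vec[3] >= -3 && g == -3 implies it.
Countermodel: at the initial state g = -3, j = 0, vec = {[0] = 0, [2] = 0, [3] = 0, elsewhere 0}, z = 0, the precondition holds but the weakest precondition fails.
Answer: invalid


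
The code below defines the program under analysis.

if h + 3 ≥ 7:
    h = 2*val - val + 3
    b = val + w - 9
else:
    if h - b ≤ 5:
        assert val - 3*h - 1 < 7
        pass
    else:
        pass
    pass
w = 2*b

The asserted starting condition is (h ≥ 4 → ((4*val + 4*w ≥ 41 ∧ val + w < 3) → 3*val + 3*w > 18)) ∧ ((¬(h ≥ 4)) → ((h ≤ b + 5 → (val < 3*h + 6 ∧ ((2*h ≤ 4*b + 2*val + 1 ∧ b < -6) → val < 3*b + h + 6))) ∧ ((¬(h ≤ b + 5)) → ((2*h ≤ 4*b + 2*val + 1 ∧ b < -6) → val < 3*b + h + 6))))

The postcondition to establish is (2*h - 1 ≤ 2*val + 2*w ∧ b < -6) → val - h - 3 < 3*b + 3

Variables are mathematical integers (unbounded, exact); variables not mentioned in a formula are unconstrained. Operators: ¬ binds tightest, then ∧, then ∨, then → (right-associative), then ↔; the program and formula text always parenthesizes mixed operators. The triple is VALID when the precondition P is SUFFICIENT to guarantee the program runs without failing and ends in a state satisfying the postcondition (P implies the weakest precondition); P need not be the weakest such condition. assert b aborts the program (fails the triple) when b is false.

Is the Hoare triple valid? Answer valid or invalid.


Working backward. After the program, the postcondition (2*h - 1 ≤ 2*val + 2*w ∧ b < -6) → val - h - 3 < 3*b + 3 must hold; in canonical form it is (2*h ≤ 2*val + 2*w + 1 ∧ b < -6) → val < 3*b + h + 6.
Before w := 2*b: (2*h ≤ 4*b + 2*val + 1 ∧ b < -6) → val < 3*b + h + 6
Then branch requires (4*val + 4*w ≥ 41 ∧ val + w < 3) → 3*val + 3*w > 18; else branch requires (h ≤ b + 5 → (val < 3*h + 8 ∧ ((2*h ≤ 4*b + 2*val + 1 ∧ b < -6) → val < 3*b + h + 6))) ∧ ((¬(h ≤ b + 5)) → ((2*h ≤ 4*b + 2*val + 1 ∧ b < -6) → val < 3*b + h + 6)).
Before the if: (h ≥ 4 → ((4*val + 4*w ≥ 41 ∧ val + w < 3) → 3*val + 3*w > 18)) ∧ ((¬(h ≥ 4)) → ((h ≤ b + 5 → (val < 3*h + 8 ∧ ((2*h ≤ 4*b + 2*val + 1 ∧ b < -6) → val < 3*b + h + 6))) ∧ ((¬(h ≤ b + 5)) → ((2*h ≤ 4*b + 2*val + 1 ∧ b < -6) → val < 3*b + h + 6))))
The weakest precondition is (h ≥ 4 → ((4*val + 4*w ≥ 41 ∧ val + w < 3) → 3*val + 3*w > 18)) ∧ ((¬(h ≥ 4)) → ((h ≤ b + 5 → (val < 3*h + 8 ∧ ((2*h ≤ 4*b + 2*val + 1 ∧ b < -6) → val < 3*b + h + 6))) ∧ ((¬(h ≤ b + 5)) → ((2*h ≤ 4*b + 2*val + 1 ∧ b < -6) → val < 3*b + h + 6)))).
Check whether (h ≥ 4 → ((4*val + 4*w ≥ 41 ∧ val + w < 3) → 3*val + 3*w > 18)) ∧ ((¬(h ≥ 4)) → ((h ≤ b + 5 → (val < 3*h + 6 ∧ ((2*h ≤ 4*b + 2*val + 1 ∧ b < -6) → val < 3*b + h + 6))) ∧ ((¬(h ≤ b + 5)) → ((2*h ≤ 4*b + 2*val + 1 ∧ b < -6) → val < 3*b + h + 6)))) implies it.
Every state satisfying the precondition satisfies the weakest precondition: the implication holds.
Answer: valid


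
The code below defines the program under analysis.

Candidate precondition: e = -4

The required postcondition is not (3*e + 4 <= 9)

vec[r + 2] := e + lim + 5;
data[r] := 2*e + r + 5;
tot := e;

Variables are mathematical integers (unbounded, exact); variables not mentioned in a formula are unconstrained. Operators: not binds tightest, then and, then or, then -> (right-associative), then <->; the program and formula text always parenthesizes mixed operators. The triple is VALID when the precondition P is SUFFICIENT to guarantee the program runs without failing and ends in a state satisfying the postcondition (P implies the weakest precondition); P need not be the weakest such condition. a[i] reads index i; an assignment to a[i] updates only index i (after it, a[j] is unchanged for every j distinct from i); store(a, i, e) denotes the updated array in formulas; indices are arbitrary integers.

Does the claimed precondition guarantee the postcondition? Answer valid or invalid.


Working backward. After the program, the postcondition not (3*e + 4 <= 9) must hold; in canonical form it is not (3*e <= 5).
Before tot := e: not (3*e <= 5)
Before data[r] := 2*e + r + 5: not (3*e <= 5)
Before vec[r + 2] := e + lim + 5: not (3*e <= 5)
The weakest precondition is not (3*e <= 5).
Check whether e = -4 implies it.
Countermodel: at the initial state e = -4, the precondition holds but the weakest precondition fails.
Answer: invalid


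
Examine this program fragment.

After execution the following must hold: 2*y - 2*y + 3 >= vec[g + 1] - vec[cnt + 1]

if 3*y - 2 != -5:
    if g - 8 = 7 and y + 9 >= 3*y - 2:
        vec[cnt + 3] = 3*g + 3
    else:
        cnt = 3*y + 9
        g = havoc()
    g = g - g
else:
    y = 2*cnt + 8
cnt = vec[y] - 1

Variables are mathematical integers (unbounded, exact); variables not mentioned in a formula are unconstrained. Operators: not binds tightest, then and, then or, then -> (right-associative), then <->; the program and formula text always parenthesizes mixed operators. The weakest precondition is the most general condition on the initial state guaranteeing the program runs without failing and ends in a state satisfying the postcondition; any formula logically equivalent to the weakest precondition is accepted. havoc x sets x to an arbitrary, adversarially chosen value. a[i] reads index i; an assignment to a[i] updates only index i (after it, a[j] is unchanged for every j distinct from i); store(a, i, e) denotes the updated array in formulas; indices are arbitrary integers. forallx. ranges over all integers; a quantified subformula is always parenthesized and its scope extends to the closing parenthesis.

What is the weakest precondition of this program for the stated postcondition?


Working backward. After the program, the postcondition 2*y - 2*y + 3 >= vec[g + 1] - vec[cnt + 1] must hold; in canonical form it is vec[cnt + 1] >= vec[g + 1] - 3.
Before cnt := vec[y] - 1: vec[vec[y]] >= vec[g + 1] - 3
Then branch requires ((g = 15 and 2*y <= 11) -> store(vec, cnt + 3, 3*g + 3)[store(vec, cnt + 3, 3*g + 3)[y]] >= store(vec, cnt + 3, 3*g + 3)[1] - 3) and ((not (g = 15 and 2*y <= 11)) -> vec[vec[y]] >= vec[1] - 3); else branch requires vec[vec[2*cnt + 8]] >= vec[g + 1] - 3.
Before the if: (3*y != -3 -> (((g = 15 and 2*y <= 11) -> store(vec, cnt + 3, 3*g + 3)[store(vec, cnt + 3, 3*g + 3)[y]] >= store(vec, cnt + 3, 3*g + 3)[1] - 3) and ((not (g = 15 and 2*y <= 11)) -> vec[vec[y]] >= vec[1] - 3))) and ((not (3*y != -3)) -> vec[vec[2*cnt + 8]] >= vec[g + 1] - 3)
Answer: WP = (3*y != -3 -> (((g = 15 and 2*y <= 11) -> store(vec, cnt + 3, 3*g + 3)[store(vec, cnt + 3, 3*g + 3)[y]] >= store(vec, cnt + 3, 3*g + 3)[1] - 3) and ((not (g = 15 and 2*y <= 11)) -> vec[vec[y]] >= vec[1] - 3))) and ((not (3*y != -3)) -> vec[vec[2*cnt + 8]] >= vec[g + 1] - 3)


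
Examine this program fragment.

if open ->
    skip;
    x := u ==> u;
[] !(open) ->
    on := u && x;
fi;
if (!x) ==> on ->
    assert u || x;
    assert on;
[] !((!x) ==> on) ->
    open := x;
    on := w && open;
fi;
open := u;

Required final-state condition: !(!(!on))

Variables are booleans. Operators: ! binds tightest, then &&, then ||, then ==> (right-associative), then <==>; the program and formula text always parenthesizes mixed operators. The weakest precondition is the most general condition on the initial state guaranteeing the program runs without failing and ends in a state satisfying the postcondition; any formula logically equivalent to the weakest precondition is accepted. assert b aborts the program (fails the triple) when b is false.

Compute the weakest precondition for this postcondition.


Working backward. After the program, the postcondition !(!(!on)) must hold; in canonical form it is !on.
Before open := u: !on
Then branch requires false; else branch requires !(w && x).
Before the if: (!((!x) ==> on)) && ((!((!x) ==> on)) ==> (!(w && x)))
Then branch requires false; else branch requires (!((!x) ==> (u && x))) && ((!((!x) ==> (u && x))) ==> (!(w && x))).
Before the if: (!open) && ((!open) ==> ((!((!x) ==> (u && x))) && ((!((!x) ==> (u && x))) ==> (!(w && x)))))
Answer: WP = (!open) && ((!open) ==> ((!((!x) ==> (u && x))) && ((!((!x) ==> (u && x))) ==> (!(w && x)))))


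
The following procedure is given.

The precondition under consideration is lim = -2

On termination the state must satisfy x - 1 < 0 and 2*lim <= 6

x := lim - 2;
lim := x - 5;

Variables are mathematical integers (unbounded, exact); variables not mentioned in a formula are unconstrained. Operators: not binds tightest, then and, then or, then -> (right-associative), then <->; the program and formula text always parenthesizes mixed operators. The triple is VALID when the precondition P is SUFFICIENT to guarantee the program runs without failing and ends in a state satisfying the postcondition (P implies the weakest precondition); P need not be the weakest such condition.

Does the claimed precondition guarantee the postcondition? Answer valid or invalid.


Working backward. After the program, the postcondition x - 1 < 0 and 2*lim <= 6 must hold; in canonical form it is x < 1 and 2*lim <= 6.
Before lim := x - 5: x < 1 and 2*x <= 16
Before x := lim - 2: lim < 3 and 2*lim <= 20
The weakest precondition is lim < 3 and 2*lim <= 20.
Check whether lim = -2 implies it.
Every state satisfying the precondition satisfies the weakest precondition: the implication holds.
Answer: valid


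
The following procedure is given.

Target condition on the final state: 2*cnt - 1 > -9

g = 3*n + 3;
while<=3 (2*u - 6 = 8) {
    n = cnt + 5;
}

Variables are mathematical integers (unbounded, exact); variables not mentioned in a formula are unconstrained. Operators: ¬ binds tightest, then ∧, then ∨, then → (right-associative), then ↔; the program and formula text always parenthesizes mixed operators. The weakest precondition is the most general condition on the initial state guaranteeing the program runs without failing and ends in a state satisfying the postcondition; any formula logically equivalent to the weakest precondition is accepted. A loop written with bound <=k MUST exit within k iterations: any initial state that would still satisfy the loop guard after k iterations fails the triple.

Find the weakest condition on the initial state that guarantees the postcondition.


Working backward. After the program, the postcondition 2*cnt - 1 > -9 must hold; in canonical form it is 2*cnt > -8.
Before the loop (bound <=3), unroll the exhaustion recursion (WP_0 = exit-now case; WP_j = one more guarded iteration, up to j = 3):
  WP_0: (¬(2*u = 14)) ∧ 2*cnt > -8
  WP_1: (2*u = 14 → ((¬(2*u = 14)) ∧ 2*cnt > -8)) ∧ ((¬(2*u = 14)) → 2*cnt > -8)
  WP_2: (2*u = 14 → ((2*u = 14 → ((¬(2*u = 14)) ∧ 2*cnt > -8)) ∧ ((¬(2*u = 14)) → 2*cnt > -8))) ∧ ((¬(2*u = 14)) → 2*cnt > -8)
  WP_3: (2*u = 14 → ((2*u = 14 → ((2*u = 14 → ((¬(2*u = 14)) ∧ 2*cnt > -8)) ∧ ((¬(2*u = 14)) → 2*cnt > -8))) ∧ ((¬(2*u = 14)) → 2*cnt > -8))) ∧ ((¬(2*u = 14)) → 2*cnt > -8)
So before the loop: (2*u = 14 → ((2*u = 14 → ((2*u = 14 → ((¬(2*u = 14)) ∧ 2*cnt > -8)) ∧ ((¬(2*u = 14)) → 2*cnt > -8))) ∧ ((¬(2*u = 14)) → 2*cnt > -8))) ∧ ((¬(2*u = 14)) → 2*cnt > -8)
Before g := 3*n + 3: (2*u = 14 → ((2*u = 14 → ((2*u = 14 → ((¬(2*u = 14)) ∧ 2*cnt > -8)) ∧ ((¬(2*u = 14)) → 2*cnt > -8))) ∧ ((¬(2*u = 14)) → 2*cnt > -8))) ∧ ((¬(2*u = 14)) → 2*cnt > -8)
Answer: WP = (2*u = 14 → ((2*u = 14 → ((2*u = 14 → ((¬(2*u = 14)) ∧ 2*cnt > -8)) ∧ ((¬(2*u = 14)) → 2*cnt > -8))) ∧ ((¬(2*u = 14)) → 2*cnt > -8))) ∧ ((¬(2*u = 14)) → 2*cnt > -8)


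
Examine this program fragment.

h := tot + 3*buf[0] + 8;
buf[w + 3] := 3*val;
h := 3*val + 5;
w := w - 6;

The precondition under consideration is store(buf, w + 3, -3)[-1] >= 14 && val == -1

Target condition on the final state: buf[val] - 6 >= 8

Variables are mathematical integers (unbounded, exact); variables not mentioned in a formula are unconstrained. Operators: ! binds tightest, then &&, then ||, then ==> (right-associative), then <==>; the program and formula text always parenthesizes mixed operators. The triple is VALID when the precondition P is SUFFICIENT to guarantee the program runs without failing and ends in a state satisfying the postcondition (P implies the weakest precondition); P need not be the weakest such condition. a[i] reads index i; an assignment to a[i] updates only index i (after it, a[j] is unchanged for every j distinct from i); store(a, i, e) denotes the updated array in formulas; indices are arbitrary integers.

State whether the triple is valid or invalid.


Working backward. After the program, the postcondition buf[val] - 6 >= 8 must hold; in canonical form it is buf[val] >= 14.
Before w := w - 6: buf[val] >= 14
Before h := 3*val + 5: buf[val] >= 14
Before buf[w + 3] := 3*val: store(buf, w + 3, 3*val)[val] >= 14
Before h := tot + 3*buf[0] + 8: store(buf, w + 3, 3*val)[val] >= 14
The weakest precondition is store(buf, w + 3, 3*val)[val] >= 14.
Check whether store(buf, w + 3, -3)[-1] >= 14 && val == -1 implies it.
Every state satisfying the precondition satisfies the weakest precondition: the implication holds.
Answer: valid


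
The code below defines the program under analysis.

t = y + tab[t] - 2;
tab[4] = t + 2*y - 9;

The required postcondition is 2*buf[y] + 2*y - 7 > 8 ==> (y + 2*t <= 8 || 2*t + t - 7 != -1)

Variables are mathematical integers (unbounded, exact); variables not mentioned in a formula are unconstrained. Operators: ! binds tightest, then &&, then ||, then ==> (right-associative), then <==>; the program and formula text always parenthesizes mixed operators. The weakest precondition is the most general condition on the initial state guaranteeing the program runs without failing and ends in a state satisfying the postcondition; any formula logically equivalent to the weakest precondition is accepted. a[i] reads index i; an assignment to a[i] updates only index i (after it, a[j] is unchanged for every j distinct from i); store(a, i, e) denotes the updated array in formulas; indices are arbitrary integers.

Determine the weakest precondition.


Working backward. After the program, the postcondition 2*buf[y] + 2*y - 7 > 8 ==> (y + 2*t <= 8 || 2*t + t - 7 != -1) must hold; in canonical form it is 2*buf[y] + 2*y > 15 ==> (2*t + y <= 8 || 3*t != 6).
Before tab[4] := t + 2*y - 9: 2*buf[y] + 2*y > 15 ==> (2*t + y <= 8 || 3*t != 6)
Before t := y + tab[t] - 2: 2*buf[y] + 2*y > 15 ==> (2*tab[t] + 3*y <= 12 || 3*tab[t] + 3*y != 12)
Answer: WP = 2*buf[y] + 2*y > 15 ==> (2*tab[t] + 3*y <= 12 || 3*tab[t] + 3*y != 12)
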